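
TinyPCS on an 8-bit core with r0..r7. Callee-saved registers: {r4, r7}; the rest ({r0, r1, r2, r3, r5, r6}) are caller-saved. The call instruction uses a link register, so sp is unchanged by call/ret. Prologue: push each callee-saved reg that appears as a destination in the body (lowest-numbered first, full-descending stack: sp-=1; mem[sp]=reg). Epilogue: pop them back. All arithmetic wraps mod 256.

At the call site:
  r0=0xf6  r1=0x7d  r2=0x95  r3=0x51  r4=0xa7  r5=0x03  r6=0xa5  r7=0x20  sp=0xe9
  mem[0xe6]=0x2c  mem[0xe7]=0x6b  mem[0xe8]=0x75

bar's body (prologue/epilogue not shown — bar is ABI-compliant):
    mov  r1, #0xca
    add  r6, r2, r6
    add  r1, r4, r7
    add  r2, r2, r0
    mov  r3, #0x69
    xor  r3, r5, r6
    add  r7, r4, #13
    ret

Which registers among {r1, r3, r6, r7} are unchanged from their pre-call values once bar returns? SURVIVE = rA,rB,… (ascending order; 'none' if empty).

SURVIVE = r7

prologue: push r7 → mem[0xe8]=0x20, sp=0xe8
body[0] mov  r1, #0xca → r1=0xca
body[1] add  r6, r2, r6 → r6=0x3a
body[2] add  r1, r4, r7 → r1=0xc7
body[3] add  r2, r2, r0 → r2=0x8b
body[4] mov  r3, #0x69 → r3=0x69
body[5] xor  r3, r5, r6 → r3=0x39
body[6] add  r7, r4, #13 → r7=0xb4
epilogue: pop r7=0x20, sp=0xe9
r1: caller-saved, written=True
r3: caller-saved, written=True
r6: caller-saved, written=True
r7: callee-saved, written=True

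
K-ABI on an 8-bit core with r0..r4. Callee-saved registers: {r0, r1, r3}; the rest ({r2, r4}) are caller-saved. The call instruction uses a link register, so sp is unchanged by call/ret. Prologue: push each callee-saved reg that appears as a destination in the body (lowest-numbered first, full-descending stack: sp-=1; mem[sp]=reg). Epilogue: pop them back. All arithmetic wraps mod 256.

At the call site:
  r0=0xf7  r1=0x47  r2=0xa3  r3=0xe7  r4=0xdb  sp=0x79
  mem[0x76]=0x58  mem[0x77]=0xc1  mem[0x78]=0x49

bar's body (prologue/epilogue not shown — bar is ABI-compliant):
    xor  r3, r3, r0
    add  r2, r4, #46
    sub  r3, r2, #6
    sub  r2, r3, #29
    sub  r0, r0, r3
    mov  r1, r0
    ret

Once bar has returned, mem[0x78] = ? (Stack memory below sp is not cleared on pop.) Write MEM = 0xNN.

MEM = 0xf7

prologue: push r0 -> mem[0x78]=0xf7, sp=0x78
prologue: push r1 -> mem[0x77]=0x47, sp=0x77
prologue: push r3 -> mem[0x76]=0xe7, sp=0x76
body[0] xor  r3, r3, r0 -> r3=0x10
body[1] add  r2, r4, #46 -> r2=0x09
body[2] sub  r3, r2, #6 -> r3=0x03
body[3] sub  r2, r3, #29 -> r2=0xe6
body[4] sub  r0, r0, r3 -> r0=0xf4
body[5] mov  r1, r0 -> r1=0xf4
epilogue: pop r3=0xe7, sp=0x77
epilogue: pop r1=0x47, sp=0x78
epilogue: pop r0=0xf7, sp=0x79
prologue pushed ['r0', 'r1', 'r3'] at ['0x78', '0x77', '0x76']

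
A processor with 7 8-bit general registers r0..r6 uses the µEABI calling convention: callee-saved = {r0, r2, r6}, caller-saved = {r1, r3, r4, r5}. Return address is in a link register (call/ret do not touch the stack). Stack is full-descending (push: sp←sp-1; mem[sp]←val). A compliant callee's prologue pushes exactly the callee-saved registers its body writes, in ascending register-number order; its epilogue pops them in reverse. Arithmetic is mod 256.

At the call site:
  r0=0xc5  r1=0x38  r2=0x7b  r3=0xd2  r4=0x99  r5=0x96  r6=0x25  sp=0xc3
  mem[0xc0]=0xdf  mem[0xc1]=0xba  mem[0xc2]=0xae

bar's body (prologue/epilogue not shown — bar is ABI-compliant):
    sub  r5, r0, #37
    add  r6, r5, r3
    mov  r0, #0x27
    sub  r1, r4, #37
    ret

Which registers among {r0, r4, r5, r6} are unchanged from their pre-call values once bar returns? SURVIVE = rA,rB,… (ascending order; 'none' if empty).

SURVIVE = r0,r4,r6

prologue: push r0 → mem[0xc2]=0xc5, sp=0xc2
prologue: push r6 → mem[0xc1]=0x25, sp=0xc1
body[0] sub  r5, r0, #37 → r5=0xa0
body[1] add  r6, r5, r3 → r6=0x72
body[2] mov  r0, #0x27 → r0=0x27
body[3] sub  r1, r4, #37 → r1=0x74
epilogue: pop r6=0x25, sp=0xc2
epilogue: pop r0=0xc5, sp=0xc3
r0: callee-saved, written=True
r4: caller-saved, written=False
r5: caller-saved, written=True
r6: callee-saved, written=True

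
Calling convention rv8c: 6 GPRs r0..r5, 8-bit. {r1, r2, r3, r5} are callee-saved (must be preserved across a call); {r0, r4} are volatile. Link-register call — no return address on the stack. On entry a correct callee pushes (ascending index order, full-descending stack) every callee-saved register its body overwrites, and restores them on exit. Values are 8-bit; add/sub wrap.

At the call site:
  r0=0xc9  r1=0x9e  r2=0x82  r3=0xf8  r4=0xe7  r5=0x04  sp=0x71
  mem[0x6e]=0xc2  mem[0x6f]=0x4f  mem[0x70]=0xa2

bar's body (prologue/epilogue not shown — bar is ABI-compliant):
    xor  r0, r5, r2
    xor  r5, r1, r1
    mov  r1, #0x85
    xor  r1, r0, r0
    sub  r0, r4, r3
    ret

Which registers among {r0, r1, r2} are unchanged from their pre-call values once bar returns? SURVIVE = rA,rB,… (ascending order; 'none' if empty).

prologue: push r1 → mem[0x70]=0x9e, sp=0x70
prologue: push r5 → mem[0x6f]=0x04, sp=0x6f
body[0] xor  r0, r5, r2 → r0=0x86
body[1] xor  r5, r1, r1 → r5=0x00
body[2] mov  r1, #0x85 → r1=0x85
body[3] xor  r1, r0, r0 → r1=0x00
body[4] sub  r0, r4, r3 → r0=0xef
epilogue: pop r5=0x04, sp=0x70
epilogue: pop r1=0x9e, sp=0x71
r0: caller-saved, written=True
r1: callee-saved, written=True
r2: callee-saved, written=False

SURVIVE = r1,r2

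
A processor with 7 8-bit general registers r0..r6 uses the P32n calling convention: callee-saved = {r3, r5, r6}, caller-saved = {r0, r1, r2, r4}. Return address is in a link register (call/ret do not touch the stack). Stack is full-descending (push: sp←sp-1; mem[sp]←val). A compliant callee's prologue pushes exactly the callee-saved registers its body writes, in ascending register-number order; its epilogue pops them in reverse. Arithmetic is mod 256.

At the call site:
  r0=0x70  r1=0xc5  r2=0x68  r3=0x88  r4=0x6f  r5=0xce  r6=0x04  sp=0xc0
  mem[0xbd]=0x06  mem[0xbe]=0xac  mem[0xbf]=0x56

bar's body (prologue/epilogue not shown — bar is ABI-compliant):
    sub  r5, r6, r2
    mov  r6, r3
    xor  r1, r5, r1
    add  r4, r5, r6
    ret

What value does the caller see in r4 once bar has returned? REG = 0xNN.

REG = 0x24

prologue: push r5 → mem[0xbf]=0xce, sp=0xbf
prologue: push r6 → mem[0xbe]=0x04, sp=0xbe
body[0] sub  r5, r6, r2 → r5=0x9c
body[1] mov  r6, r3 → r6=0x88
body[2] xor  r1, r5, r1 → r1=0x59
body[3] add  r4, r5, r6 → r4=0x24
epilogue: pop r6=0x04, sp=0xbf
epilogue: pop r5=0xce, sp=0xc0
r4 is caller-saved → body value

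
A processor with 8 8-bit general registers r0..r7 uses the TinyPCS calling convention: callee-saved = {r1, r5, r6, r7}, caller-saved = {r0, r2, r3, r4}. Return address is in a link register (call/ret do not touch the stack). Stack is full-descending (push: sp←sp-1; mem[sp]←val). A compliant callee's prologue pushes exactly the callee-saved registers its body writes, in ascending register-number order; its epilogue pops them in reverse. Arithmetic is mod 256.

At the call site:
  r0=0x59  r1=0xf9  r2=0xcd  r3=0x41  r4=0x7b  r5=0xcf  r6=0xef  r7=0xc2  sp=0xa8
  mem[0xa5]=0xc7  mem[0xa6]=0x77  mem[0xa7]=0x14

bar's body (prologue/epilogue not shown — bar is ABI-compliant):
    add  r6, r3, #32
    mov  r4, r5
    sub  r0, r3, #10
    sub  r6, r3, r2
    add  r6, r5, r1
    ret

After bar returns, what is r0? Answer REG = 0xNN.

prologue: push r6 → mem[0xa7]=0xef, sp=0xa7
body[0] add  r6, r3, #32 → r6=0x61
body[1] mov  r4, r5 → r4=0xcf
body[2] sub  r0, r3, #10 → r0=0x37
body[3] sub  r6, r3, r2 → r6=0x74
body[4] add  r6, r5, r1 → r6=0xc8
epilogue: pop r6=0xef, sp=0xa8
r0 is caller-saved → body value

REG = 0x37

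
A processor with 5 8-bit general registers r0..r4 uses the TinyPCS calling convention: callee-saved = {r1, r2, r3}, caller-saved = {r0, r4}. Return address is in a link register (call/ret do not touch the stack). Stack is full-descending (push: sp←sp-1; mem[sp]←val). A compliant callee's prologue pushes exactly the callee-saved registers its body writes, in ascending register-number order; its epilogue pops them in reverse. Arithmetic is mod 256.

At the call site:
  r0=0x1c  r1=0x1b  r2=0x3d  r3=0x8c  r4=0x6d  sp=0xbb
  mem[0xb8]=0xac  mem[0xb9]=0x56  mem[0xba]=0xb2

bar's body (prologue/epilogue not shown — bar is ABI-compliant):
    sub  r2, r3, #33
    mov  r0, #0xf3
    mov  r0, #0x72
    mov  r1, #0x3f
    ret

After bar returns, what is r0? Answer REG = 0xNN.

prologue: push r1 -> mem[0xba]=0x1b, sp=0xba
prologue: push r2 -> mem[0xb9]=0x3d, sp=0xb9
body[0] sub  r2, r3, #33 -> r2=0x6b
body[1] mov  r0, #0xf3 -> r0=0xf3
body[2] mov  r0, #0x72 -> r0=0x72
body[3] mov  r1, #0x3f -> r1=0x3f
epilogue: pop r2=0x3d, sp=0xba
epilogue: pop r1=0x1b, sp=0xbb
r0 is caller-saved -> body value

REG = 0x72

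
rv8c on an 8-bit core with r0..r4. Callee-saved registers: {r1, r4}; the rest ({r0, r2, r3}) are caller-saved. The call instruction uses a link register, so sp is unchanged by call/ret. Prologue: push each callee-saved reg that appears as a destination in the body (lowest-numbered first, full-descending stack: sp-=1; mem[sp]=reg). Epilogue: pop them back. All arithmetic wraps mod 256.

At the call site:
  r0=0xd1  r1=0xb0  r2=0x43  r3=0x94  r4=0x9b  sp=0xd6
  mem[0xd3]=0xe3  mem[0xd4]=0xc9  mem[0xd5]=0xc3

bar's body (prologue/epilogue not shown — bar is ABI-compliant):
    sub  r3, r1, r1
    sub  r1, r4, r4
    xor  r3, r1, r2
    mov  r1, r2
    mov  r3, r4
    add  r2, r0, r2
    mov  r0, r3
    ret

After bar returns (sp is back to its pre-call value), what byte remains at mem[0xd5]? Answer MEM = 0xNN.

prologue: push r1 → mem[0xd5]=0xb0, sp=0xd5
body[0] sub  r3, r1, r1 → r3=0x00
body[1] sub  r1, r4, r4 → r1=0x00
body[2] xor  r3, r1, r2 → r3=0x43
body[3] mov  r1, r2 → r1=0x43
body[4] mov  r3, r4 → r3=0x9b
body[5] add  r2, r0, r2 → r2=0x14
body[6] mov  r0, r3 → r0=0x9b
epilogue: pop r1=0xb0, sp=0xd6
prologue pushed ['r1'] at ['0xd5']

MEM = 0xb0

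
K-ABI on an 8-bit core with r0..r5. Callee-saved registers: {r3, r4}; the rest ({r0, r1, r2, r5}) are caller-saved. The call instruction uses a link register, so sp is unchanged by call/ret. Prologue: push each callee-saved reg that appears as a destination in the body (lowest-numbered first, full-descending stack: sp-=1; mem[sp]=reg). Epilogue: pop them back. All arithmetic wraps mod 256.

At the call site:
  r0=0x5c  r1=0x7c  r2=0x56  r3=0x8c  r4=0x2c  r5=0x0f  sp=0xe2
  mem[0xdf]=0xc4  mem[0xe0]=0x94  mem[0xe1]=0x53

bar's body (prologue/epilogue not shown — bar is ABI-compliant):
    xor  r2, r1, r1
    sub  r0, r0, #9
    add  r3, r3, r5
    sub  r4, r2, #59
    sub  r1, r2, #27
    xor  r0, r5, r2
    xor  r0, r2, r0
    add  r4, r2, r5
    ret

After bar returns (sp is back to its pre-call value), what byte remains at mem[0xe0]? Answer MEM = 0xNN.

prologue: push r3 -> mem[0xe1]=0x8c, sp=0xe1
prologue: push r4 -> mem[0xe0]=0x2c, sp=0xe0
body[0] xor  r2, r1, r1 -> r2=0x00
body[1] sub  r0, r0, #9 -> r0=0x53
body[2] add  r3, r3, r5 -> r3=0x9b
body[3] sub  r4, r2, #59 -> r4=0xc5
body[4] sub  r1, r2, #27 -> r1=0xe5
body[5] xor  r0, r5, r2 -> r0=0x0f
body[6] xor  r0, r2, r0 -> r0=0x0f
body[7] add  r4, r2, r5 -> r4=0x0f
epilogue: pop r4=0x2c, sp=0xe1
epilogue: pop r3=0x8c, sp=0xe2
prologue pushed ['r3', 'r4'] at ['0xe1', '0xe0']

MEM = 0x2c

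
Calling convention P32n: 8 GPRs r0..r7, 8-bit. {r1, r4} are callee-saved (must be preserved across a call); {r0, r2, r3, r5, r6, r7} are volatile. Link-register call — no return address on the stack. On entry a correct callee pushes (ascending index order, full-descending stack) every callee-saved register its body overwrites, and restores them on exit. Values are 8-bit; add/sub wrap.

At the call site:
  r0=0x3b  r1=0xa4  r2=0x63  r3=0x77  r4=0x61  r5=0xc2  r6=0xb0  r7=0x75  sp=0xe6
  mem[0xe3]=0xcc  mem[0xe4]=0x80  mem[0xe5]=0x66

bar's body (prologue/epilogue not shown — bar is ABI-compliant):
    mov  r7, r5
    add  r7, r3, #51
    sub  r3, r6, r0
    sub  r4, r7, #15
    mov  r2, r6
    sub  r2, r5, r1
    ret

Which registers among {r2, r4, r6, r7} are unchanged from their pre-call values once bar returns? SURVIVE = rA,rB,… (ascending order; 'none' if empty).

SURVIVE = r4,r6

prologue: push r4 -> mem[0xe5]=0x61, sp=0xe5
body[0] mov  r7, r5 -> r7=0xc2
body[1] add  r7, r3, #51 -> r7=0xaa
body[2] sub  r3, r6, r0 -> r3=0x75
body[3] sub  r4, r7, #15 -> r4=0x9b
body[4] mov  r2, r6 -> r2=0xb0
body[5] sub  r2, r5, r1 -> r2=0x1e
epilogue: pop r4=0x61, sp=0xe6
r2: caller-saved, written=True
r4: callee-saved, written=True
r6: caller-saved, written=False
r7: caller-saved, written=True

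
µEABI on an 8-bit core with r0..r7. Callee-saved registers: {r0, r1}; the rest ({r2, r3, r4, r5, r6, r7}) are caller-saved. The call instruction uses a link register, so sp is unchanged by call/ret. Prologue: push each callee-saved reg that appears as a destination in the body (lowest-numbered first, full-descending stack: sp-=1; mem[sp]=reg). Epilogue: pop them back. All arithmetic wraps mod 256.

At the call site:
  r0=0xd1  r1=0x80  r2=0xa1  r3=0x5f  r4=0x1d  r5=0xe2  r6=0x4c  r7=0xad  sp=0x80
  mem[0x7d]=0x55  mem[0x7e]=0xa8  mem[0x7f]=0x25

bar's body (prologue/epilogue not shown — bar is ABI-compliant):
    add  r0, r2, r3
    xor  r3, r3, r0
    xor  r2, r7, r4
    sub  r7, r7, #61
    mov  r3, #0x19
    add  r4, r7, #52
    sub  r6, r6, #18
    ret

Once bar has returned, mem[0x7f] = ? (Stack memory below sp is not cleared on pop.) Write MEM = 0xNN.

MEM = 0xd1

prologue: push r0 → mem[0x7f]=0xd1, sp=0x7f
body[0] add  r0, r2, r3 → r0=0x00
body[1] xor  r3, r3, r0 → r3=0x5f
body[2] xor  r2, r7, r4 → r2=0xb0
body[3] sub  r7, r7, #61 → r7=0x70
body[4] mov  r3, #0x19 → r3=0x19
body[5] add  r4, r7, #52 → r4=0xa4
body[6] sub  r6, r6, #18 → r6=0x3a
epilogue: pop r0=0xd1, sp=0x80
prologue pushed ['r0'] at ['0x7f']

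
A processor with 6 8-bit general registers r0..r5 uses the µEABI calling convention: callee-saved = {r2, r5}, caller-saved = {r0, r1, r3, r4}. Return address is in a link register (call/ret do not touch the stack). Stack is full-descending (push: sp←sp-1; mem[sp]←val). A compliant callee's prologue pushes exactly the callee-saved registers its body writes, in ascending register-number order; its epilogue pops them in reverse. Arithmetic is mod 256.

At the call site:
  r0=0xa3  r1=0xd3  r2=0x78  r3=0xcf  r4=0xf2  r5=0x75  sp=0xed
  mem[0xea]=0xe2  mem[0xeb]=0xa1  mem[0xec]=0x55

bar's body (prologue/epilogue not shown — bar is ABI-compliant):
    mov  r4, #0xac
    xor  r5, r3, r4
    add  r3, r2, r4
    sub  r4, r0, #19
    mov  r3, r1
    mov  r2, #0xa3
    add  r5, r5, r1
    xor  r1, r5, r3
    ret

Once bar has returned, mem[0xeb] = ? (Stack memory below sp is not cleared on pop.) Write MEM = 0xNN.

MEM = 0x75

prologue: push r2 -> mem[0xec]=0x78, sp=0xec
prologue: push r5 -> mem[0xeb]=0x75, sp=0xeb
body[0] mov  r4, #0xac -> r4=0xac
body[1] xor  r5, r3, r4 -> r5=0x63
body[2] add  r3, r2, r4 -> r3=0x24
body[3] sub  r4, r0, #19 -> r4=0x90
body[4] mov  r3, r1 -> r3=0xd3
body[5] mov  r2, #0xa3 -> r2=0xa3
body[6] add  r5, r5, r1 -> r5=0x36
body[7] xor  r1, r5, r3 -> r1=0xe5
epilogue: pop r5=0x75, sp=0xec
epilogue: pop r2=0x78, sp=0xed
prologue pushed ['r2', 'r5'] at ['0xec', '0xeb']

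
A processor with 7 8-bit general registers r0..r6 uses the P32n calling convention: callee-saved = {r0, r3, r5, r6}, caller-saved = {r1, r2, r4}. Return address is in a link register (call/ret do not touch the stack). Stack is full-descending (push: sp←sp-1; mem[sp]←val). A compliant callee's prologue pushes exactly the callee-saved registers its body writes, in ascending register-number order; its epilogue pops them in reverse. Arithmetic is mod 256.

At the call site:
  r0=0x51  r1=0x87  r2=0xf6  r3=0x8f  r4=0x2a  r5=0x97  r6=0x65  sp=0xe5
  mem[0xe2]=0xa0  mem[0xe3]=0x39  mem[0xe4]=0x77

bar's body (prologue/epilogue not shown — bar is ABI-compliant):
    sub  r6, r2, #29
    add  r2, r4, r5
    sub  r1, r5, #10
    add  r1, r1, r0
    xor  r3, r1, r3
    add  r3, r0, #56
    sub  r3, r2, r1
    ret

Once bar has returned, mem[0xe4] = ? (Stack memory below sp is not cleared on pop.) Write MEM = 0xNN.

prologue: push r3 → mem[0xe4]=0x8f, sp=0xe4
prologue: push r6 → mem[0xe3]=0x65, sp=0xe3
body[0] sub  r6, r2, #29 → r6=0xd9
body[1] add  r2, r4, r5 → r2=0xc1
body[2] sub  r1, r5, #10 → r1=0x8d
body[3] add  r1, r1, r0 → r1=0xde
body[4] xor  r3, r1, r3 → r3=0x51
body[5] add  r3, r0, #56 → r3=0x89
body[6] sub  r3, r2, r1 → r3=0xe3
epilogue: pop r6=0x65, sp=0xe4
epilogue: pop r3=0x8f, sp=0xe5
prologue pushed ['r3', 'r6'] at ['0xe4', '0xe3']

MEM = 0x8f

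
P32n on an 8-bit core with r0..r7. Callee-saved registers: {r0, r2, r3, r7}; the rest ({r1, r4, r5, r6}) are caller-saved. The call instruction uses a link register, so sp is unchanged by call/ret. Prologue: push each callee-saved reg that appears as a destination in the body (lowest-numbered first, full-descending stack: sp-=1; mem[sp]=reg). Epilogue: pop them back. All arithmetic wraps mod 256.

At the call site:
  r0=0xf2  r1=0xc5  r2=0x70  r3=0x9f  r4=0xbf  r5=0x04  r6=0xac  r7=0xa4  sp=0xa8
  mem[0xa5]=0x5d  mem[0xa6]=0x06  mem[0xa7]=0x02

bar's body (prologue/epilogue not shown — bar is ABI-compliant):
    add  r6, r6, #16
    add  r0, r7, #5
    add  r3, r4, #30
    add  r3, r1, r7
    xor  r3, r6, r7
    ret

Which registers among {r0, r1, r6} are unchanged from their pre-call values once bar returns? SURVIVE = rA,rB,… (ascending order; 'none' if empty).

prologue: push r0 → mem[0xa7]=0xf2, sp=0xa7
prologue: push r3 → mem[0xa6]=0x9f, sp=0xa6
body[0] add  r6, r6, #16 → r6=0xbc
body[1] add  r0, r7, #5 → r0=0xa9
body[2] add  r3, r4, #30 → r3=0xdd
body[3] add  r3, r1, r7 → r3=0x69
body[4] xor  r3, r6, r7 → r3=0x18
epilogue: pop r3=0x9f, sp=0xa7
epilogue: pop r0=0xf2, sp=0xa8
r0: callee-saved, written=True
r1: caller-saved, written=False
r6: caller-saved, written=True

SURVIVE = r0,r1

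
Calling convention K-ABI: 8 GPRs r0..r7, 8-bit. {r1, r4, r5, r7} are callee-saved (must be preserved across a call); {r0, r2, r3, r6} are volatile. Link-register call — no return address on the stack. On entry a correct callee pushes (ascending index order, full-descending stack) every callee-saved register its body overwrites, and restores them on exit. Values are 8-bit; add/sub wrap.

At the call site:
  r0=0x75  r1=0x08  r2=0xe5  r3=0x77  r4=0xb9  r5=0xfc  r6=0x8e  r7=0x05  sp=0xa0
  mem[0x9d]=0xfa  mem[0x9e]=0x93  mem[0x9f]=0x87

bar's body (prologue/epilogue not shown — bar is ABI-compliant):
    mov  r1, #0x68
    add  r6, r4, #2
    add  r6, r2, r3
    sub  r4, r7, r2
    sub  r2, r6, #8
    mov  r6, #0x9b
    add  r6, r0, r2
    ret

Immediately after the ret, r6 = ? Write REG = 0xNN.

REG = 0xc9

prologue: push r1 -> mem[0x9f]=0x08, sp=0x9f
prologue: push r4 -> mem[0x9e]=0xb9, sp=0x9e
body[0] mov  r1, #0x68 -> r1=0x68
body[1] add  r6, r4, #2 -> r6=0xbb
body[2] add  r6, r2, r3 -> r6=0x5c
body[3] sub  r4, r7, r2 -> r4=0x20
body[4] sub  r2, r6, #8 -> r2=0x54
body[5] mov  r6, #0x9b -> r6=0x9b
body[6] add  r6, r0, r2 -> r6=0xc9
epilogue: pop r4=0xb9, sp=0x9f
epilogue: pop r1=0x08, sp=0xa0
r6 is caller-saved -> body value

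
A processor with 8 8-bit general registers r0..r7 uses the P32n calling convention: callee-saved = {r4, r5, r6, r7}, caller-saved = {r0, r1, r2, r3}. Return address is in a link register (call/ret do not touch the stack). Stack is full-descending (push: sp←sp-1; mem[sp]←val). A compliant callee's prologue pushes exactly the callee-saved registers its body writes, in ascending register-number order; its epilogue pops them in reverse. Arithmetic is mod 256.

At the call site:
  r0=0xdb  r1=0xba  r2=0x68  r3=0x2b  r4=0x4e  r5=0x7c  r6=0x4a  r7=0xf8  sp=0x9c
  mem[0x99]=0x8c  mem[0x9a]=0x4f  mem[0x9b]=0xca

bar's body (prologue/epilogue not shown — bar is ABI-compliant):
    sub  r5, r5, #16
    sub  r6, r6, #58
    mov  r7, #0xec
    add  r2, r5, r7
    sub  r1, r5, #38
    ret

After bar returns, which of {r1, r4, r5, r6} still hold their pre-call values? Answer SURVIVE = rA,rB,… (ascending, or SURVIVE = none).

SURVIVE = r4,r5,r6

prologue: push r5 -> mem[0x9b]=0x7c, sp=0x9b
prologue: push r6 -> mem[0x9a]=0x4a, sp=0x9a
prologue: push r7 -> mem[0x99]=0xf8, sp=0x99
body[0] sub  r5, r5, #16 -> r5=0x6c
body[1] sub  r6, r6, #58 -> r6=0x10
body[2] mov  r7, #0xec -> r7=0xec
body[3] add  r2, r5, r7 -> r2=0x58
body[4] sub  r1, r5, #38 -> r1=0x46
epilogue: pop r7=0xf8, sp=0x9a
epilogue: pop r6=0x4a, sp=0x9b
epilogue: pop r5=0x7c, sp=0x9c
r1: caller-saved, written=True
r4: callee-saved, written=False
r5: callee-saved, written=True
r6: callee-saved, written=True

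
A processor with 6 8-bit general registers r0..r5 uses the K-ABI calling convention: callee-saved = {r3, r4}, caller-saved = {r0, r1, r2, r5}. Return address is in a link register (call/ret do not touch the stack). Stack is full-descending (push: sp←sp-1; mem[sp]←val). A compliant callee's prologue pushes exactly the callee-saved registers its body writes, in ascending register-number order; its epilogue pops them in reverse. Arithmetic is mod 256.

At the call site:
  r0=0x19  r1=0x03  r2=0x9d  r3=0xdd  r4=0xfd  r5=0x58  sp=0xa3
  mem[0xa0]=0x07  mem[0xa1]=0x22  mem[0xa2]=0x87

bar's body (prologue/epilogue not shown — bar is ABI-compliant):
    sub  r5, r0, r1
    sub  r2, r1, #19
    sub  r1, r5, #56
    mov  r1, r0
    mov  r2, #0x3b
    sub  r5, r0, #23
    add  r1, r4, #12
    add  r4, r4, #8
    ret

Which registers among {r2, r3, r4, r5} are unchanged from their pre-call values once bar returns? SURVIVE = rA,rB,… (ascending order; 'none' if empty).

prologue: push r4 → mem[0xa2]=0xfd, sp=0xa2
body[0] sub  r5, r0, r1 → r5=0x16
body[1] sub  r2, r1, #19 → r2=0xf0
body[2] sub  r1, r5, #56 → r1=0xde
body[3] mov  r1, r0 → r1=0x19
body[4] mov  r2, #0x3b → r2=0x3b
body[5] sub  r5, r0, #23 → r5=0x02
body[6] add  r1, r4, #12 → r1=0x09
body[7] add  r4, r4, #8 → r4=0x05
epilogue: pop r4=0xfd, sp=0xa3
r2: caller-saved, written=True
r3: callee-saved, written=False
r4: callee-saved, written=True
r5: caller-saved, written=True

SURVIVE = r3,r4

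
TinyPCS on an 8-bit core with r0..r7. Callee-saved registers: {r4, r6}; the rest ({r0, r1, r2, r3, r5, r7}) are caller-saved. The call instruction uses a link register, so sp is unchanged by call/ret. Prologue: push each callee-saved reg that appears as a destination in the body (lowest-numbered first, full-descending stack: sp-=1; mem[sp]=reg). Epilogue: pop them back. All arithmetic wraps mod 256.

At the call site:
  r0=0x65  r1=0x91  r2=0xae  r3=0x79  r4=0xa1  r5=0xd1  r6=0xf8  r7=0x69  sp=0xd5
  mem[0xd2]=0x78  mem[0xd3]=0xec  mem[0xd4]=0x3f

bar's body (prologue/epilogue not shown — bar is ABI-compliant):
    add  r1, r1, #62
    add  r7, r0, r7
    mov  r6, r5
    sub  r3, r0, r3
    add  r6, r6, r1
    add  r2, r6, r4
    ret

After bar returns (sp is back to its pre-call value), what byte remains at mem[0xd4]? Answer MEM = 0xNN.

MEM = 0xf8

prologue: push r6 → mem[0xd4]=0xf8, sp=0xd4
body[0] add  r1, r1, #62 → r1=0xcf
body[1] add  r7, r0, r7 → r7=0xce
body[2] mov  r6, r5 → r6=0xd1
body[3] sub  r3, r0, r3 → r3=0xec
body[4] add  r6, r6, r1 → r6=0xa0
body[5] add  r2, r6, r4 → r2=0x41
epilogue: pop r6=0xf8, sp=0xd5
prologue pushed ['r6'] at ['0xd4']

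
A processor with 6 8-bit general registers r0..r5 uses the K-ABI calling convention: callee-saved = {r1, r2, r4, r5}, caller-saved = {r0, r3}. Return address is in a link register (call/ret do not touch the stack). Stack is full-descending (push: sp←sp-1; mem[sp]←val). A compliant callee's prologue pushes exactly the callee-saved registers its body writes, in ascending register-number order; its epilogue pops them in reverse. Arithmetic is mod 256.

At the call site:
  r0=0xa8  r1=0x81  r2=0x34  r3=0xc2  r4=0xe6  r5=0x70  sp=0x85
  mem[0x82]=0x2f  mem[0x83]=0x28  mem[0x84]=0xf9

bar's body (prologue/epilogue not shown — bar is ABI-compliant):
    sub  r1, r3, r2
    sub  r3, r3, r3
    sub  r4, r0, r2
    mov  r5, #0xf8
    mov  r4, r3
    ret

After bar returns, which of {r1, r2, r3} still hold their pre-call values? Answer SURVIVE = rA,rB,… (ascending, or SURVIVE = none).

SURVIVE = r1,r2

prologue: push r1 -> mem[0x84]=0x81, sp=0x84
prologue: push r4 -> mem[0x83]=0xe6, sp=0x83
prologue: push r5 -> mem[0x82]=0x70, sp=0x82
body[0] sub  r1, r3, r2 -> r1=0x8e
body[1] sub  r3, r3, r3 -> r3=0x00
body[2] sub  r4, r0, r2 -> r4=0x74
body[3] mov  r5, #0xf8 -> r5=0xf8
body[4] mov  r4, r3 -> r4=0x00
epilogue: pop r5=0x70, sp=0x83
epilogue: pop r4=0xe6, sp=0x84
epilogue: pop r1=0x81, sp=0x85
r1: callee-saved, written=True
r2: callee-saved, written=False
r3: caller-saved, written=True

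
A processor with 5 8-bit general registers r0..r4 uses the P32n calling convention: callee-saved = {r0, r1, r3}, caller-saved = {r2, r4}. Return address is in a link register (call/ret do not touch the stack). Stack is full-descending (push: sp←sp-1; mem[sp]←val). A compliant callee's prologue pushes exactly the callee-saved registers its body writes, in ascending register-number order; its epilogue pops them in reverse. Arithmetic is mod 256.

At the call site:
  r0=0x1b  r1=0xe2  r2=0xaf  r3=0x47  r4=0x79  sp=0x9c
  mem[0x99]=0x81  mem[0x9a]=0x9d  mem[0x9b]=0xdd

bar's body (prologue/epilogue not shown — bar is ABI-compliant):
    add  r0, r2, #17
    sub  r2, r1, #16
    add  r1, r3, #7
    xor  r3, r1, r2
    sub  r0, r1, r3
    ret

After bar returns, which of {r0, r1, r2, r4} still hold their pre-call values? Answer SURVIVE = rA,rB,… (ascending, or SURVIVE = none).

prologue: push r0 → mem[0x9b]=0x1b, sp=0x9b
prologue: push r1 → mem[0x9a]=0xe2, sp=0x9a
prologue: push r3 → mem[0x99]=0x47, sp=0x99
body[0] add  r0, r2, #17 → r0=0xc0
body[1] sub  r2, r1, #16 → r2=0xd2
body[2] add  r1, r3, #7 → r1=0x4e
body[3] xor  r3, r1, r2 → r3=0x9c
body[4] sub  r0, r1, r3 → r0=0xb2
epilogue: pop r3=0x47, sp=0x9a
epilogue: pop r1=0xe2, sp=0x9b
epilogue: pop r0=0x1b, sp=0x9c
r0: callee-saved, written=True
r1: callee-saved, written=True
r2: caller-saved, written=True
r4: caller-saved, written=False

SURVIVE = r0,r1,r4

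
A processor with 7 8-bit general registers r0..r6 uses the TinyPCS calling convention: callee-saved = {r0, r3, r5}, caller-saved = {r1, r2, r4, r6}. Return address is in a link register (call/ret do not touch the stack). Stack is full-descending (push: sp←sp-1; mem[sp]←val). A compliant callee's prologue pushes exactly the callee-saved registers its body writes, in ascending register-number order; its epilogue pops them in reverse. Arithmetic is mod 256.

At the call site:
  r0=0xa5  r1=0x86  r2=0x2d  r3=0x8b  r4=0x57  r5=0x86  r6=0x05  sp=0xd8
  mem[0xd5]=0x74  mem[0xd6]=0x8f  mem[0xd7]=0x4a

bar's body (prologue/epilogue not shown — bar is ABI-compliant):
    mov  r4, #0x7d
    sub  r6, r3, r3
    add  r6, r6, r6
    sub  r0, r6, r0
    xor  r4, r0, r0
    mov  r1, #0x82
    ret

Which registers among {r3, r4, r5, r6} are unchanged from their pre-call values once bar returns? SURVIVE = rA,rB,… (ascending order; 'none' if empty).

prologue: push r0 → mem[0xd7]=0xa5, sp=0xd7
body[0] mov  r4, #0x7d → r4=0x7d
body[1] sub  r6, r3, r3 → r6=0x00
body[2] add  r6, r6, r6 → r6=0x00
body[3] sub  r0, r6, r0 → r0=0x5b
body[4] xor  r4, r0, r0 → r4=0x00
body[5] mov  r1, #0x82 → r1=0x82
epilogue: pop r0=0xa5, sp=0xd8
r3: callee-saved, written=False
r4: caller-saved, written=True
r5: callee-saved, written=False
r6: caller-saved, written=True

SURVIVE = r3,r5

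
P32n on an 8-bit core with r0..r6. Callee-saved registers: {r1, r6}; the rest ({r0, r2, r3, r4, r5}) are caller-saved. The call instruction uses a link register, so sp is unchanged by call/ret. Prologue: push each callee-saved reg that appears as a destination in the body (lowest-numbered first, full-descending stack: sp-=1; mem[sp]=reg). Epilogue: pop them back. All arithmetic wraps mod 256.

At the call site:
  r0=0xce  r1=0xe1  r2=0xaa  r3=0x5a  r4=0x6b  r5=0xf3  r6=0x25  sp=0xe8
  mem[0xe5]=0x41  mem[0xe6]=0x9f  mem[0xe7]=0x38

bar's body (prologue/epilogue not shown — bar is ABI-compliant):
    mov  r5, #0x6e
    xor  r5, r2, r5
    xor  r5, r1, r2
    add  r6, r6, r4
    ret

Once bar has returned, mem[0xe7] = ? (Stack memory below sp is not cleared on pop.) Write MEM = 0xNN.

prologue: push r6 -> mem[0xe7]=0x25, sp=0xe7
body[0] mov  r5, #0x6e -> r5=0x6e
body[1] xor  r5, r2, r5 -> r5=0xc4
body[2] xor  r5, r1, r2 -> r5=0x4b
body[3] add  r6, r6, r4 -> r6=0x90
epilogue: pop r6=0x25, sp=0xe8
prologue pushed ['r6'] at ['0xe7']

MEM = 0x25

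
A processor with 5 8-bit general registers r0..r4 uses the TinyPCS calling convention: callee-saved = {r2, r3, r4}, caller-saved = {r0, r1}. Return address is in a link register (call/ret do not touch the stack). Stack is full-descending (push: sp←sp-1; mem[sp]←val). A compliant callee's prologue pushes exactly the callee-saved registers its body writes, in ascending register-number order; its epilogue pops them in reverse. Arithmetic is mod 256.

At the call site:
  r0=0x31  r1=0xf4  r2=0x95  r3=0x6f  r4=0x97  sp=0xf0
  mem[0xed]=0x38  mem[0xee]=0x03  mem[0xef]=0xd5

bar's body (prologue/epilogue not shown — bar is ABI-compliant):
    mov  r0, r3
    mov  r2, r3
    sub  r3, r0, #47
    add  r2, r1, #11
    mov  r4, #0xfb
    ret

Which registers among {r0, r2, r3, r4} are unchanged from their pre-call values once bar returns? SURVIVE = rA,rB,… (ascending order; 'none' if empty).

prologue: push r2 -> mem[0xef]=0x95, sp=0xef
prologue: push r3 -> mem[0xee]=0x6f, sp=0xee
prologue: push r4 -> mem[0xed]=0x97, sp=0xed
body[0] mov  r0, r3 -> r0=0x6f
body[1] mov  r2, r3 -> r2=0x6f
body[2] sub  r3, r0, #47 -> r3=0x40
body[3] add  r2, r1, #11 -> r2=0xff
body[4] mov  r4, #0xfb -> r4=0xfb
epilogue: pop r4=0x97, sp=0xee
epilogue: pop r3=0x6f, sp=0xef
epilogue: pop r2=0x95, sp=0xf0
r0: caller-saved, written=True
r2: callee-saved, written=True
r3: callee-saved, written=True
r4: callee-saved, written=True

SURVIVE = r2,r3,r4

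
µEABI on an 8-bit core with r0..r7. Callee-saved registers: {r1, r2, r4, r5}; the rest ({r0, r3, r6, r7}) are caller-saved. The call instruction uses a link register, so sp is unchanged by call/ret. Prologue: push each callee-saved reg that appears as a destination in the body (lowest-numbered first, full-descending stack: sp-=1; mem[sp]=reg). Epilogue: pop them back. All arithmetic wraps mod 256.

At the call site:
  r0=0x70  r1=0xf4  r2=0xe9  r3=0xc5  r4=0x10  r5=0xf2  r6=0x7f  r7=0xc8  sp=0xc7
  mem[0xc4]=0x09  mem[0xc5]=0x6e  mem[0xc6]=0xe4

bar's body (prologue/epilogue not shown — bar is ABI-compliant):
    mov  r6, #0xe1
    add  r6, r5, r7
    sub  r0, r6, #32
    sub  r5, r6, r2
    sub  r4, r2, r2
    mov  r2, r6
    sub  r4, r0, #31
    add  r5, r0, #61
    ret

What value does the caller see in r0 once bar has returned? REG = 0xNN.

prologue: push r2 -> mem[0xc6]=0xe9, sp=0xc6
prologue: push r4 -> mem[0xc5]=0x10, sp=0xc5
prologue: push r5 -> mem[0xc4]=0xf2, sp=0xc4
body[0] mov  r6, #0xe1 -> r6=0xe1
body[1] add  r6, r5, r7 -> r6=0xba
body[2] sub  r0, r6, #32 -> r0=0x9a
body[3] sub  r5, r6, r2 -> r5=0xd1
body[4] sub  r4, r2, r2 -> r4=0x00
body[5] mov  r2, r6 -> r2=0xba
body[6] sub  r4, r0, #31 -> r4=0x7b
body[7] add  r5, r0, #61 -> r5=0xd7
epilogue: pop r5=0xf2, sp=0xc5
epilogue: pop r4=0x10, sp=0xc6
epilogue: pop r2=0xe9, sp=0xc7
r0 is caller-saved -> body value

REG = 0x9a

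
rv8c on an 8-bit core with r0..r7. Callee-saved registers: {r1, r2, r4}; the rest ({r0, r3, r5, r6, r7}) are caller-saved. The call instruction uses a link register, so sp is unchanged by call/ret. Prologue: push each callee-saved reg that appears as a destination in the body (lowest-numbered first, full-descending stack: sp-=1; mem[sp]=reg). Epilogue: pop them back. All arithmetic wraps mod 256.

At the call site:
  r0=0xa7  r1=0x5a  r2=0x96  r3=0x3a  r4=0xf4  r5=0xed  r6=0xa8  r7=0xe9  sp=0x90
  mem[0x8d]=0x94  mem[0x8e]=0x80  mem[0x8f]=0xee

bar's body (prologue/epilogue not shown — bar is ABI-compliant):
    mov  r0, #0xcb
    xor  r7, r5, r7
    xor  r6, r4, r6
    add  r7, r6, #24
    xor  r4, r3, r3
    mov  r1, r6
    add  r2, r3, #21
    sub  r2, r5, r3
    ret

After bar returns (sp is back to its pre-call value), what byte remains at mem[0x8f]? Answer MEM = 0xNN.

MEM = 0x5a

prologue: push r1 → mem[0x8f]=0x5a, sp=0x8f
prologue: push r2 → mem[0x8e]=0x96, sp=0x8e
prologue: push r4 → mem[0x8d]=0xf4, sp=0x8d
body[0] mov  r0, #0xcb → r0=0xcb
body[1] xor  r7, r5, r7 → r7=0x04
body[2] xor  r6, r4, r6 → r6=0x5c
body[3] add  r7, r6, #24 → r7=0x74
body[4] xor  r4, r3, r3 → r4=0x00
body[5] mov  r1, r6 → r1=0x5c
body[6] add  r2, r3, #21 → r2=0x4f
body[7] sub  r2, r5, r3 → r2=0xb3
epilogue: pop r4=0xf4, sp=0x8e
epilogue: pop r2=0x96, sp=0x8f
epilogue: pop r1=0x5a, sp=0x90
prologue pushed ['r1', 'r2', 'r4'] at ['0x8f', '0x8e', '0x8d']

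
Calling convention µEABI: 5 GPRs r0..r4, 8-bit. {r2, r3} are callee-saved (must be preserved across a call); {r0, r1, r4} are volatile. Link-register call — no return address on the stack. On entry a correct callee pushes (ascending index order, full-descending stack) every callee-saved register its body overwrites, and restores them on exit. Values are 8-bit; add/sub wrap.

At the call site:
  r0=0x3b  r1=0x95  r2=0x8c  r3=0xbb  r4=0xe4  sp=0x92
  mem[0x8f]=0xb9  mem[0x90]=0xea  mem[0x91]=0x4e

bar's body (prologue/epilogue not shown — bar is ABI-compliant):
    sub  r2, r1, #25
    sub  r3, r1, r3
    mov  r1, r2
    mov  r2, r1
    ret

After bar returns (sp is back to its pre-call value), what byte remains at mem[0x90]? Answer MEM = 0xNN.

MEM = 0xbb

prologue: push r2 -> mem[0x91]=0x8c, sp=0x91
prologue: push r3 -> mem[0x90]=0xbb, sp=0x90
body[0] sub  r2, r1, #25 -> r2=0x7c
body[1] sub  r3, r1, r3 -> r3=0xda
body[2] mov  r1, r2 -> r1=0x7c
body[3] mov  r2, r1 -> r2=0x7c
epilogue: pop r3=0xbb, sp=0x91
epilogue: pop r2=0x8c, sp=0x92
prologue pushed ['r2', 'r3'] at ['0x91', '0x90']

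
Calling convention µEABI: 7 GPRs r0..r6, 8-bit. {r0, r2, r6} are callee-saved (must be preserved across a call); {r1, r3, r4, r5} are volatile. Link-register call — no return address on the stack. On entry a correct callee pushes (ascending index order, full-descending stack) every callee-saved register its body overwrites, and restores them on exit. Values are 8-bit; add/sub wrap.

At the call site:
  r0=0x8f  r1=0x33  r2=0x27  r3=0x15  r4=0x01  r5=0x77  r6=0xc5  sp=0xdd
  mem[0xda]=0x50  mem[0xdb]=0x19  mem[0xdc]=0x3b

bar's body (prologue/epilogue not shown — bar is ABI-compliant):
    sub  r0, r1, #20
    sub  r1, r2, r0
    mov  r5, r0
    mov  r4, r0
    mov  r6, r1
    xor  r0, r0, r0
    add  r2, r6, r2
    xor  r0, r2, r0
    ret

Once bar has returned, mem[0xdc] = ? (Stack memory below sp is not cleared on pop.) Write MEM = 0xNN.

prologue: push r0 → mem[0xdc]=0x8f, sp=0xdc
prologue: push r2 → mem[0xdb]=0x27, sp=0xdb
prologue: push r6 → mem[0xda]=0xc5, sp=0xda
body[0] sub  r0, r1, #20 → r0=0x1f
body[1] sub  r1, r2, r0 → r1=0x08
body[2] mov  r5, r0 → r5=0x1f
body[3] mov  r4, r0 → r4=0x1f
body[4] mov  r6, r1 → r6=0x08
body[5] xor  r0, r0, r0 → r0=0x00
body[6] add  r2, r6, r2 → r2=0x2f
body[7] xor  r0, r2, r0 → r0=0x2f
epilogue: pop r6=0xc5, sp=0xdb
epilogue: pop r2=0x27, sp=0xdc
epilogue: pop r0=0x8f, sp=0xdd
prologue pushed ['r0', 'r2', 'r6'] at ['0xdc', '0xdb', '0xda']

MEM = 0x8f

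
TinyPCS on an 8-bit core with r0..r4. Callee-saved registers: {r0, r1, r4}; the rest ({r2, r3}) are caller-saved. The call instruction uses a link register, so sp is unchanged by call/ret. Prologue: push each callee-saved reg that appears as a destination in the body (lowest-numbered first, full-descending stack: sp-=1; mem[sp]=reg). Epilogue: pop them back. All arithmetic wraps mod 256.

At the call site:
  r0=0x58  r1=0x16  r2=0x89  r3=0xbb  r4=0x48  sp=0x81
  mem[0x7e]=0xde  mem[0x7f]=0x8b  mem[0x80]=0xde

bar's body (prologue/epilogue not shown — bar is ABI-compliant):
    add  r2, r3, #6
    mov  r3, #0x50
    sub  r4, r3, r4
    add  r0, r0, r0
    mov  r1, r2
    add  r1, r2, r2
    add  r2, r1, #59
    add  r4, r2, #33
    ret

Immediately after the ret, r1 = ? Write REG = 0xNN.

prologue: push r0 → mem[0x80]=0x58, sp=0x80
prologue: push r1 → mem[0x7f]=0x16, sp=0x7f
prologue: push r4 → mem[0x7e]=0x48, sp=0x7e
body[0] add  r2, r3, #6 → r2=0xc1
body[1] mov  r3, #0x50 → r3=0x50
body[2] sub  r4, r3, r4 → r4=0x08
body[3] add  r0, r0, r0 → r0=0xb0
body[4] mov  r1, r2 → r1=0xc1
body[5] add  r1, r2, r2 → r1=0x82
body[6] add  r2, r1, #59 → r2=0xbd
body[7] add  r4, r2, #33 → r4=0xde
epilogue: pop r4=0x48, sp=0x7f
epilogue: pop r1=0x16, sp=0x80
epilogue: pop r0=0x58, sp=0x81
r1 is callee-saved → restored

REG = 0x16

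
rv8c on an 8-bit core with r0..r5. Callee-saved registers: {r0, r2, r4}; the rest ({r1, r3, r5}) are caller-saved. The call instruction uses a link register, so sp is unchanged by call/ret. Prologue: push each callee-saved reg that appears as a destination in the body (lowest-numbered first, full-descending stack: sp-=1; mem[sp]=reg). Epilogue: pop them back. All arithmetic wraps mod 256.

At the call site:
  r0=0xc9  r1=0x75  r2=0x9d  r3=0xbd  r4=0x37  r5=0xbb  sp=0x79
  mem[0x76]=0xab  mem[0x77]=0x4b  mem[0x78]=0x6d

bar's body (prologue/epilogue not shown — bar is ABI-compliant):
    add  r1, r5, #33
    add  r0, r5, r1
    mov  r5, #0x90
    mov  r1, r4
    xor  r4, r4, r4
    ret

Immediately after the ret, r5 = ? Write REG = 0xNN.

prologue: push r0 → mem[0x78]=0xc9, sp=0x78
prologue: push r4 → mem[0x77]=0x37, sp=0x77
body[0] add  r1, r5, #33 → r1=0xdc
body[1] add  r0, r5, r1 → r0=0x97
body[2] mov  r5, #0x90 → r5=0x90
body[3] mov  r1, r4 → r1=0x37
body[4] xor  r4, r4, r4 → r4=0x00
epilogue: pop r4=0x37, sp=0x78
epilogue: pop r0=0xc9, sp=0x79
r5 is caller-saved → body value

REG = 0x90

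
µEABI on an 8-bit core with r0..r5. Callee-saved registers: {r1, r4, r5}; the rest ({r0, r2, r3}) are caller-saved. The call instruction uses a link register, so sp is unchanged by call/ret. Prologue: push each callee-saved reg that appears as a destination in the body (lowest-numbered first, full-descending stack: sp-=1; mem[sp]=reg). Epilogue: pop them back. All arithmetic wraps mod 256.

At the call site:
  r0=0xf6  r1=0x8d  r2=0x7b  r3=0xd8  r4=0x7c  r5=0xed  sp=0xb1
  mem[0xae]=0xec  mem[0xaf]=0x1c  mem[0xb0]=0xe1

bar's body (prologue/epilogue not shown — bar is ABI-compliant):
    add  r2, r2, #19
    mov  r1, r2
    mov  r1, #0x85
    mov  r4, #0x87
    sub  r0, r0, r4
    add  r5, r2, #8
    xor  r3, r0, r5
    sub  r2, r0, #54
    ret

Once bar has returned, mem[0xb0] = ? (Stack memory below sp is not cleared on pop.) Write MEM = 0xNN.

prologue: push r1 → mem[0xb0]=0x8d, sp=0xb0
prologue: push r4 → mem[0xaf]=0x7c, sp=0xaf
prologue: push r5 → mem[0xae]=0xed, sp=0xae
body[0] add  r2, r2, #19 → r2=0x8e
body[1] mov  r1, r2 → r1=0x8e
body[2] mov  r1, #0x85 → r1=0x85
body[3] mov  r4, #0x87 → r4=0x87
body[4] sub  r0, r0, r4 → r0=0x6f
body[5] add  r5, r2, #8 → r5=0x96
body[6] xor  r3, r0, r5 → r3=0xf9
body[7] sub  r2, r0, #54 → r2=0x39
epilogue: pop r5=0xed, sp=0xaf
epilogue: pop r4=0x7c, sp=0xb0
epilogue: pop r1=0x8d, sp=0xb1
prologue pushed ['r1', 'r4', 'r5'] at ['0xb0', '0xaf', '0xae']

MEM = 0x8d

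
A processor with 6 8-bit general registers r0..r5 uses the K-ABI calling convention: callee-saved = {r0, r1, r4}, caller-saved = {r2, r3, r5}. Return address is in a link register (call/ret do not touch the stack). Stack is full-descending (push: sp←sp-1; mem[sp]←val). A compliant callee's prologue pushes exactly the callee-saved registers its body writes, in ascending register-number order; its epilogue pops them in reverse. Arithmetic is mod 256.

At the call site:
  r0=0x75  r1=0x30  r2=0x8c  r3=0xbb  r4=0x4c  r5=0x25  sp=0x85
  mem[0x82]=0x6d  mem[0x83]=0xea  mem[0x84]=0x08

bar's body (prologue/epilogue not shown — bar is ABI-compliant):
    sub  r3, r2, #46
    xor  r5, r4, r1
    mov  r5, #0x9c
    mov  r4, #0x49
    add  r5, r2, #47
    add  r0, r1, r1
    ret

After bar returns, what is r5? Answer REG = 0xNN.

prologue: push r0 → mem[0x84]=0x75, sp=0x84
prologue: push r4 → mem[0x83]=0x4c, sp=0x83
body[0] sub  r3, r2, #46 → r3=0x5e
body[1] xor  r5, r4, r1 → r5=0x7c
body[2] mov  r5, #0x9c → r5=0x9c
body[3] mov  r4, #0x49 → r4=0x49
body[4] add  r5, r2, #47 → r5=0xbb
body[5] add  r0, r1, r1 → r0=0x60
epilogue: pop r4=0x4c, sp=0x84
epilogue: pop r0=0x75, sp=0x85
r5 is caller-saved → body value

REG = 0xbb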